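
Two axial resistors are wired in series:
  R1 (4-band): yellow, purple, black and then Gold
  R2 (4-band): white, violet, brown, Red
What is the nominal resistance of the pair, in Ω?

1017 Ω

R1: yellow, violet → 47; black ×1 → 47 Ω.
R2: white, violet → 97; brown ×10 → 970 Ω.
Series: 47 + 970 = 1017 Ω.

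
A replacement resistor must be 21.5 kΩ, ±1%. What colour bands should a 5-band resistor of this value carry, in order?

red, brown, green, red, brown

21500 Ω = 215 × 10^2.
2 → red
1 → brown
5 → green
Multiplier 10^2 → red.
±1% tolerance → brown.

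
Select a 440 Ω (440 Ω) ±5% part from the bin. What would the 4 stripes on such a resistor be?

440 Ω = 44 × 10^1.
4 → yellow
4 → yellow
Multiplier 10^1 → brown.
±5% tolerance → gold.

yellow, yellow, brown, gold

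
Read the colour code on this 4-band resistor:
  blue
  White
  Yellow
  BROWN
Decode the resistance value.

690000 Ω

Blue → 6 (first significant figure)
White → 9 (second significant figure)
Yellow → ×10^4 multiplier
69 × 10000 = 690000 Ω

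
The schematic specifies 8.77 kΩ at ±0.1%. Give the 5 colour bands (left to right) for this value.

grey, violet, violet, brown, violet

8770 Ω = 877 × 10^1.
8 → grey
7 → violet
7 → violet
Multiplier 10^1 → brown.
±0.1% tolerance → violet.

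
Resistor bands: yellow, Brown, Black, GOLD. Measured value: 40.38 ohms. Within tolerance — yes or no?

yes

Yellow → 4 (first significant figure)
Brown → 1 (second significant figure)
Black → ×1 multiplier
Gold → ±5% tolerance
41 × 1 = 41 Ω
Allowed range: 38.95 Ω to 43.05 Ω.
40.38 ohms lies inside that range.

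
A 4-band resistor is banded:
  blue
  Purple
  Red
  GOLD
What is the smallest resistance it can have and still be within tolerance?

Blue → 6 (first significant figure)
Violet → 7 (second significant figure)
Red → ×10^2 multiplier
Gold → ±5% tolerance
67 × 100 = 6700 Ω
Smallest = 6700 × (1 − 5/100) = 6365 Ω.

6365 Ω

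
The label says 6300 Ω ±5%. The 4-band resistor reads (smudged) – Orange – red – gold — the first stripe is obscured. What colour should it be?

blue

6300 Ω = 63 × 10^2.
The first band gives digit 6 of the significand, and 6 is blue.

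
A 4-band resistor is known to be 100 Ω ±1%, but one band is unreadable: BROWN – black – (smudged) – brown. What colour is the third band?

brown

100 Ω = 10 × 10^1.
The third band is the multiplier, 10^1, which is brown.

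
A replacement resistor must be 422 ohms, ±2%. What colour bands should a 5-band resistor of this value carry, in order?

yellow, red, red, black, red

422 Ω = 422 × 10^0.
4 → yellow
2 → red
2 → red
Multiplier 10^0 → black.
±2% tolerance → red.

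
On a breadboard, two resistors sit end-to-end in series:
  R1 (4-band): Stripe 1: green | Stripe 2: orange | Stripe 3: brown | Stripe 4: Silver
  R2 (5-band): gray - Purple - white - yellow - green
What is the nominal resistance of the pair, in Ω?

8790530 Ω

R1: green, orange → 53; brown ×10 → 530 Ω.
R2: grey, violet, white → 879; yellow ×10^4 → 8790000 Ω.
Series: 530 + 8790000 = 8790530 Ω.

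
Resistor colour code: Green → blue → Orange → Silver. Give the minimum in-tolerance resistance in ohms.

50400 Ω

Green → 5 (first significant figure)
Blue → 6 (second significant figure)
Orange → ×10^3 multiplier
Silver → ±10% tolerance
56 × 1000 = 56000 Ω
Minimum = 56000 × (1 − 10/100) = 50400 Ω.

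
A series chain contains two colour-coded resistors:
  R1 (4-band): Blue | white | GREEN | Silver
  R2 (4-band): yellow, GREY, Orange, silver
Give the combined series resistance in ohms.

6948000 Ω

R1: blue, white → 69; green ×10^5 → 6900000 Ω.
R2: yellow, grey → 48; orange ×10^3 → 48000 Ω.
Series: 6900000 + 48000 = 6948000 Ω.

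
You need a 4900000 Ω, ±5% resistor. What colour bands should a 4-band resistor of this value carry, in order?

4900000 Ω = 49 × 10^5.
4 → yellow
9 → white
Multiplier 10^5 → green.
±5% tolerance → gold.

yellow, white, green, gold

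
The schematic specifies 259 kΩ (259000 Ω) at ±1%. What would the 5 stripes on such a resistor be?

red, green, white, orange, brown

259000 Ω = 259 × 10^3.
2 → red
5 → green
9 → white
Multiplier 10^3 → orange.
±1% tolerance → brown.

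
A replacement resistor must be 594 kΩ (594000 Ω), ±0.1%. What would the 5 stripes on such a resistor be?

green, white, yellow, orange, violet

594000 Ω = 594 × 10^3.
5 → green
9 → white
4 → yellow
Multiplier 10^3 → orange.
±0.1% tolerance → violet.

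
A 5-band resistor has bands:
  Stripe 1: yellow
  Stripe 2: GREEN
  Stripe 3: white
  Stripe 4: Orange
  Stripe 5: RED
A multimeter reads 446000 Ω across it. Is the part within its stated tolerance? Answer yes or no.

Yellow → 4 (first significant figure)
Green → 5 (second significant figure)
White → 9 (third significant figure)
Orange → ×10^3 multiplier
Red → ±2% tolerance
459 × 1000 = 459000 Ω
Allowed range: 449820 Ω to 468180 Ω.
446000 Ω lies outside that range.

no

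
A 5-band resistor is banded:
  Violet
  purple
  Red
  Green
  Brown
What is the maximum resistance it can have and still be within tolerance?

Violet → 7 (first significant figure)
Violet → 7 (second significant figure)
Red → 2 (third significant figure)
Green → ×10^5 multiplier
Brown → ±1% tolerance
772 × 100000 = 77200000 Ω
Maximum = 77200000 × (1 + 1/100) = 77972000 Ω.

77972000 Ω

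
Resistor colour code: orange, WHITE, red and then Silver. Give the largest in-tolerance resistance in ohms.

Orange → 3 (first significant figure)
White → 9 (second significant figure)
Red → ×10^2 multiplier
Silver → ±10% tolerance
39 × 100 = 3900 Ω
Largest = 3900 × (1 + 10/100) = 4290 Ω.

4290 Ω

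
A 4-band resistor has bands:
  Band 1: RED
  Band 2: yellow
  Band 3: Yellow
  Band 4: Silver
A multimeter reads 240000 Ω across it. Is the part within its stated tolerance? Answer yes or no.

yes

Red → 2 (first significant figure)
Yellow → 4 (second significant figure)
Yellow → ×10^4 multiplier
Silver → ±10% tolerance
24 × 10000 = 240000 Ω
Allowed range: 216000 Ω to 264000 Ω.
240000 Ω lies inside that range.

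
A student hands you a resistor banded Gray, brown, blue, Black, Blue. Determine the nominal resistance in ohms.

Grey → 8 (first significant figure)
Brown → 1 (second significant figure)
Blue → 6 (third significant figure)
Black → ×1 multiplier
816 × 1 = 816 Ω

816 Ω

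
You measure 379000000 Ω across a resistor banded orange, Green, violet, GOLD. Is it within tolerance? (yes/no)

no

Orange → 3 (first significant figure)
Green → 5 (second significant figure)
Violet → ×10^7 multiplier
Gold → ±5% tolerance
35 × 10000000 = 350000000 Ω
Allowed range: 332500000 Ω to 367500000 Ω.
379000000 Ω lies outside that range.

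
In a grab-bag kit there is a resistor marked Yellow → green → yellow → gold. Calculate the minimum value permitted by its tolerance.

427500 Ω

Yellow → 4 (first significant figure)
Green → 5 (second significant figure)
Yellow → ×10^4 multiplier
Gold → ±5% tolerance
45 × 10000 = 450000 Ω
Minimum = 450000 × (1 − 5/100) = 427500 Ω.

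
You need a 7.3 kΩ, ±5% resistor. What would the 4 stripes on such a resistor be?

violet, orange, red, gold

7300 Ω = 73 × 10^2.
7 → violet
3 → orange
Multiplier 10^2 → red.
±5% tolerance → gold.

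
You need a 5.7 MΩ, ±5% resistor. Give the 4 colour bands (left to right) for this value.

green, violet, green, gold

5700000 Ω = 57 × 10^5.
5 → green
7 → violet
Multiplier 10^5 → green.
±5% tolerance → gold.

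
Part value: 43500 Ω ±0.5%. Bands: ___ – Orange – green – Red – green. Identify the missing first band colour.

yellow

43500 Ω = 435 × 10^2.
The first band gives digit 4 of the significand, and 4 is yellow.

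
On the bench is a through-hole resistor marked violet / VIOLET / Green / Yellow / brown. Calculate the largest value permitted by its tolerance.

7827500 Ω

Violet → 7 (first significant figure)
Violet → 7 (second significant figure)
Green → 5 (third significant figure)
Yellow → ×10^4 multiplier
Brown → ±1% tolerance
775 × 10000 = 7750000 Ω
Largest = 7750000 × (1 + 1/100) = 7827500 Ω.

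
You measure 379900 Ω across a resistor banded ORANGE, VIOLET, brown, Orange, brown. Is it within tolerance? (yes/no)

Orange → 3 (first significant figure)
Violet → 7 (second significant figure)
Brown → 1 (third significant figure)
Orange → ×10^3 multiplier
Brown → ±1% tolerance
371 × 1000 = 371000 Ω
Allowed range: 367290 Ω to 374710 Ω.
379900 Ω lies outside that range.

no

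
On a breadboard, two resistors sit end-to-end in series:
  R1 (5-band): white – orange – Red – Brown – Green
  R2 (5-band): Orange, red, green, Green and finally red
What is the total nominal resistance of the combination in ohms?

R1: white, orange, red → 932; brown ×10 → 9320 Ω.
R2: orange, red, green → 325; green ×10^5 → 32500000 Ω.
Series: 9320 + 32500000 = 32509320 Ω.

32509320 Ω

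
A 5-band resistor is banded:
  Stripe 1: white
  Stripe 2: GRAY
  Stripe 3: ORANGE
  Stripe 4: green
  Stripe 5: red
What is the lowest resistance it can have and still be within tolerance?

White → 9 (first significant figure)
Grey → 8 (second significant figure)
Orange → 3 (third significant figure)
Green → ×10^5 multiplier
Red → ±2% tolerance
983 × 100000 = 98300000 Ω
Lowest = 98300000 × (1 − 2/100) = 96334000 Ω.

96334000 Ω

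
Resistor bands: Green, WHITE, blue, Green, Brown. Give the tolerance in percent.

The last band, brown, is the tolerance band.
Brown corresponds to ±1%.

±1%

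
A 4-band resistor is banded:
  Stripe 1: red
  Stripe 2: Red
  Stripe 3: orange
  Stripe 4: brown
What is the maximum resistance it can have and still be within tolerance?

Red → 2 (first significant figure)
Red → 2 (second significant figure)
Orange → ×10^3 multiplier
Brown → ±1% tolerance
22 × 1000 = 22000 Ω
Maximum = 22000 × (1 + 1/100) = 22220 Ω.

22220 Ω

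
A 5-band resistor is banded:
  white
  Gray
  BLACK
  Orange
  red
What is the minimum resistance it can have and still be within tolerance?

White → 9 (first significant figure)
Grey → 8 (second significant figure)
Black → 0 (third significant figure)
Orange → ×10^3 multiplier
Red → ±2% tolerance
980 × 1000 = 980000 Ω
Minimum = 980000 × (1 − 2/100) = 960400 Ω.

960400 Ω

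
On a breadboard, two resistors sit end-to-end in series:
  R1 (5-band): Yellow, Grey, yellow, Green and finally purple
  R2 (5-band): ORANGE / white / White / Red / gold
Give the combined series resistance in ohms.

R1: yellow, grey, yellow → 484; green ×10^5 → 48400000 Ω.
R2: orange, white, white → 399; red ×10^2 → 39900 Ω.
Series: 48400000 + 39900 = 48439900 Ω.

48439900 Ω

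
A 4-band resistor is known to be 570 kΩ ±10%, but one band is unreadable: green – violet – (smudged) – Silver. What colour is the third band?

yellow

570000 Ω = 57 × 10^4.
The third band is the multiplier, 10^4, which is yellow.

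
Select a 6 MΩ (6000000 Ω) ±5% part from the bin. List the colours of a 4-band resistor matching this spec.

blue, black, green, gold

6000000 Ω = 60 × 10^5.
6 → blue
0 → black
Multiplier 10^5 → green.
±5% tolerance → gold.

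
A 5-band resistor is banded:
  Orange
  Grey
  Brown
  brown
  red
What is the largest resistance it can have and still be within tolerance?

Orange → 3 (first significant figure)
Grey → 8 (second significant figure)
Brown → 1 (third significant figure)
Brown → ×10 multiplier
Red → ±2% tolerance
381 × 10 = 3810 Ω
Largest = 3810 × (1 + 2/100) = 3886.2 Ω.

3886.2 Ω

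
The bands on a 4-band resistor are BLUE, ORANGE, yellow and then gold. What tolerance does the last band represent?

±5%

The last band, gold, is the tolerance band.
Gold corresponds to ±5%.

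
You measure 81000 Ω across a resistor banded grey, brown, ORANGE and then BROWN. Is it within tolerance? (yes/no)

yes

Grey → 8 (first significant figure)
Brown → 1 (second significant figure)
Orange → ×10^3 multiplier
Brown → ±1% tolerance
81 × 1000 = 81000 Ω
Allowed range: 80190 Ω to 81810 Ω.
81000 Ω lies inside that range.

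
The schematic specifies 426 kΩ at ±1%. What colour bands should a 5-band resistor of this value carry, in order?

426000 Ω = 426 × 10^3.
4 → yellow
2 → red
6 → blue
Multiplier 10^3 → orange.
±1% tolerance → brown.

yellow, red, blue, orange, brown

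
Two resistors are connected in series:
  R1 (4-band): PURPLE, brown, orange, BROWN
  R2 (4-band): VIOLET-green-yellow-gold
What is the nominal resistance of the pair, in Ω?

821000 Ω

R1: violet, brown → 71; orange ×10^3 → 71000 Ω.
R2: violet, green → 75; yellow ×10^4 → 750000 Ω.
Series: 71000 + 750000 = 821000 Ω.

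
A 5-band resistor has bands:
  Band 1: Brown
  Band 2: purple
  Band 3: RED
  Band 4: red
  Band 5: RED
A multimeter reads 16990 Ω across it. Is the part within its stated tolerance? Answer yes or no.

Brown → 1 (first significant figure)
Violet → 7 (second significant figure)
Red → 2 (third significant figure)
Red → ×10^2 multiplier
Red → ±2% tolerance
172 × 100 = 17200 Ω
Allowed range: 16856 Ω to 17544 Ω.
16990 Ω lies inside that range.

yes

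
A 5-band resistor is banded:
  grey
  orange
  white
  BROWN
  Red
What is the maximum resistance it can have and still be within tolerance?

8557.8 Ω

Grey → 8 (first significant figure)
Orange → 3 (second significant figure)
White → 9 (third significant figure)
Brown → ×10 multiplier
Red → ±2% tolerance
839 × 10 = 8390 Ω
Maximum = 8390 × (1 + 2/100) = 8557.8 Ω.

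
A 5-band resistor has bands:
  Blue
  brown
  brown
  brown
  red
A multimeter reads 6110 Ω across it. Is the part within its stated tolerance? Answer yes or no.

yes

Blue → 6 (first significant figure)
Brown → 1 (second significant figure)
Brown → 1 (third significant figure)
Brown → ×10 multiplier
Red → ±2% tolerance
611 × 10 = 6110 Ω
Allowed range: 5987.8 Ω to 6232.2 Ω.
6110 Ω lies inside that range.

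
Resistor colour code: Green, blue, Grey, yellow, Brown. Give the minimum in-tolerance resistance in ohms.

5623200 Ω

Green → 5 (first significant figure)
Blue → 6 (second significant figure)
Grey → 8 (third significant figure)
Yellow → ×10^4 multiplier
Brown → ±1% tolerance
568 × 10000 = 5680000 Ω
Minimum = 5680000 × (1 − 1/100) = 5623200 Ω.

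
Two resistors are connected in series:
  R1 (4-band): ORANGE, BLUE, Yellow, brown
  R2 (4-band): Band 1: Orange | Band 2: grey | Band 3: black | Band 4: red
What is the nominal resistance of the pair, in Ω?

R1: orange, blue → 36; yellow ×10^4 → 360000 Ω.
R2: orange, grey → 38; black ×1 → 38 Ω.
Series: 360000 + 38 = 360038 Ω.

360038 Ω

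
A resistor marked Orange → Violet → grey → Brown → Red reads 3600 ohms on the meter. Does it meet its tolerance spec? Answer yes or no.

no

Orange → 3 (first significant figure)
Violet → 7 (second significant figure)
Grey → 8 (third significant figure)
Brown → ×10 multiplier
Red → ±2% tolerance
378 × 10 = 3780 Ω
Allowed range: 3704.4 Ω to 3855.6 Ω.
3600 ohms lies outside that range.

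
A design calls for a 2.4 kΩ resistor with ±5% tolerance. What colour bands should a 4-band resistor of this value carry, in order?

red, yellow, red, gold

2400 Ω = 24 × 10^2.
2 → red
4 → yellow
Multiplier 10^2 → red.
±5% tolerance → gold.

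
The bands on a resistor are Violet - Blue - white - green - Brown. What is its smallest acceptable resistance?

Violet → 7 (first significant figure)
Blue → 6 (second significant figure)
White → 9 (third significant figure)
Green → ×10^5 multiplier
Brown → ±1% tolerance
769 × 100000 = 76900000 Ω
Smallest = 76900000 × (1 − 1/100) = 76131000 Ω.

76131000 Ω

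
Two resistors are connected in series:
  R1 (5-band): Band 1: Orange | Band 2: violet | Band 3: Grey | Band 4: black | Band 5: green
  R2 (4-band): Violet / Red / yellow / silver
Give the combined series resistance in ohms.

R1: orange, violet, grey → 378; black ×1 → 378 Ω.
R2: violet, red → 72; yellow ×10^4 → 720000 Ω.
Series: 378 + 720000 = 720378 Ω.

720378 Ω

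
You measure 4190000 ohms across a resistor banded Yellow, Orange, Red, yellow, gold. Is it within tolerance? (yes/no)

Yellow → 4 (first significant figure)
Orange → 3 (second significant figure)
Red → 2 (third significant figure)
Yellow → ×10^4 multiplier
Gold → ±5% tolerance
432 × 10000 = 4320000 Ω
Allowed range: 4104000 Ω to 4536000 Ω.
4190000 ohms lies inside that range.

yes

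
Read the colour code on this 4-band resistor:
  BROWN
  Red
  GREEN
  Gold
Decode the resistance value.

1200000 Ω

Brown → 1 (first significant figure)
Red → 2 (second significant figure)
Green → ×10^5 multiplier
12 × 100000 = 1200000 Ω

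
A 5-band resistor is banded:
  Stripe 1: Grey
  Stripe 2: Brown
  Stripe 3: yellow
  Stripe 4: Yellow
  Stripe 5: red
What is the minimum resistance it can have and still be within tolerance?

Grey → 8 (first significant figure)
Brown → 1 (second significant figure)
Yellow → 4 (third significant figure)
Yellow → ×10^4 multiplier
Red → ±2% tolerance
814 × 10000 = 8140000 Ω
Minimum = 8140000 × (1 − 2/100) = 7977200 Ω.

7977200 Ω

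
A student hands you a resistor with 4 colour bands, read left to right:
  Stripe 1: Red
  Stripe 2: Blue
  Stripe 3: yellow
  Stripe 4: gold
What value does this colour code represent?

Red → 2 (first significant figure)
Blue → 6 (second significant figure)
Yellow → ×10^4 multiplier
26 × 10000 = 260000 Ω

260000 Ω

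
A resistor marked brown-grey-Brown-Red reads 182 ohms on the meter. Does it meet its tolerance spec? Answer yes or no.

Brown → 1 (first significant figure)
Grey → 8 (second significant figure)
Brown → ×10 multiplier
Red → ±2% tolerance
18 × 10 = 180 Ω
Allowed range: 176.4 Ω to 183.6 Ω.
182 ohms lies inside that range.

yes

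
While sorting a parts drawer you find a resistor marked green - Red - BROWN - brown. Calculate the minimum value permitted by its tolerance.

Green → 5 (first significant figure)
Red → 2 (second significant figure)
Brown → ×10 multiplier
Brown → ±1% tolerance
52 × 10 = 520 Ω
Minimum = 520 × (1 − 1/100) = 514.8 Ω.

514.8 Ω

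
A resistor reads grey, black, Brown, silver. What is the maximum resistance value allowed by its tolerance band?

Grey → 8 (first significant figure)
Black → 0 (second significant figure)
Brown → ×10 multiplier
Silver → ±10% tolerance
80 × 10 = 800 Ω
Maximum = 800 × (1 + 10/100) = 880 Ω.

880 Ω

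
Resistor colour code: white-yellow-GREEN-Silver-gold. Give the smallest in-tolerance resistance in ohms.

8.9775 Ω

White → 9 (first significant figure)
Yellow → 4 (second significant figure)
Green → 5 (third significant figure)
Silver → ×0.01 multiplier
Gold → ±5% tolerance
945 × 0.01 = 9.45 Ω
Smallest = 9.45 × (1 − 5/100) = 8.9775 Ω.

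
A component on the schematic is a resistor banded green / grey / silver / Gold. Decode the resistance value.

Green → 5 (first significant figure)
Grey → 8 (second significant figure)
Silver → ×0.01 multiplier
58 × 0.01 = 0.58 Ω

0.58 Ω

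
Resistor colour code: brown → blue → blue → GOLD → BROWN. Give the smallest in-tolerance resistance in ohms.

Brown → 1 (first significant figure)
Blue → 6 (second significant figure)
Blue → 6 (third significant figure)
Gold → ×0.1 multiplier
Brown → ±1% tolerance
166 × 0.1 = 16.6 Ω
Smallest = 16.6 × (1 − 1/100) = 16.434 Ω.

16.434 Ω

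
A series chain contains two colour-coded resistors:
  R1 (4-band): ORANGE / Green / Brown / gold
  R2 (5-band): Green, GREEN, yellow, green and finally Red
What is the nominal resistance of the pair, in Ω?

55400350 Ω

R1: orange, green → 35; brown ×10 → 350 Ω.
R2: green, green, yellow → 554; green ×10^5 → 55400000 Ω.
Series: 350 + 55400000 = 55400350 Ω.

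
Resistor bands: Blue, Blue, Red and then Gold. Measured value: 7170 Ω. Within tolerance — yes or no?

Blue → 6 (first significant figure)
Blue → 6 (second significant figure)
Red → ×10^2 multiplier
Gold → ±5% tolerance
66 × 100 = 6600 Ω
Allowed range: 6270 Ω to 6930 Ω.
7170 Ω lies outside that range.

no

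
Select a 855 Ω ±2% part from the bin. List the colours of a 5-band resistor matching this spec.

grey, green, green, black, red

855 Ω = 855 × 10^0.
8 → grey
5 → green
5 → green
Multiplier 10^0 → black.
±2% tolerance → red.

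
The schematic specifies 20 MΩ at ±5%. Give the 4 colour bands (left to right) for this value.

red, black, blue, gold

20000000 Ω = 20 × 10^6.
2 → red
0 → black
Multiplier 10^6 → blue.
±5% tolerance → gold.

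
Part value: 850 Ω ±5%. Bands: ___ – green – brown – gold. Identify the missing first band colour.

850 Ω = 85 × 10^1.
The first band gives digit 8 of the significand, and 8 is grey.

grey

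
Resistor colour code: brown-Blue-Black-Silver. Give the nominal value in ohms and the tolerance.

16 Ω ±10%

Brown → 1 (first significant figure)
Blue → 6 (second significant figure)
Black → ×1 multiplier
Silver → ±10% tolerance
16 × 1 = 16 Ω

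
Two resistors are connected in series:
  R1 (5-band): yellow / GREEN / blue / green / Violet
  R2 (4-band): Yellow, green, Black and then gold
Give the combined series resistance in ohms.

45600045 Ω

R1: yellow, green, blue → 456; green ×10^5 → 45600000 Ω.
R2: yellow, green → 45; black ×1 → 45 Ω.
Series: 45600000 + 45 = 45600045 Ω.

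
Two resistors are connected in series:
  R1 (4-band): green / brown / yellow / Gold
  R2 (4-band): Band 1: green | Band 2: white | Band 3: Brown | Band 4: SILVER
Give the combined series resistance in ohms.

R1: green, brown → 51; yellow ×10^4 → 510000 Ω.
R2: green, white → 59; brown ×10 → 590 Ω.
Series: 510000 + 590 = 510590 Ω.

510590 Ω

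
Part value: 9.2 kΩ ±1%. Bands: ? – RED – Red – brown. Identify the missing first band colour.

white

9200 Ω = 92 × 10^2.
The first band gives digit 9 of the significand, and 9 is white.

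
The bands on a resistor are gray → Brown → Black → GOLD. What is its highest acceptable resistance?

85.05 Ω

Grey → 8 (first significant figure)
Brown → 1 (second significant figure)
Black → ×1 multiplier
Gold → ±5% tolerance
81 × 1 = 81 Ω
Highest = 81 × (1 + 5/100) = 85.05 Ω.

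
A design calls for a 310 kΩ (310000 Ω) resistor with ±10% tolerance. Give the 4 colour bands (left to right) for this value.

orange, brown, yellow, silver

310000 Ω = 31 × 10^4.
3 → orange
1 → brown
Multiplier 10^4 → yellow.
±10% tolerance → silver.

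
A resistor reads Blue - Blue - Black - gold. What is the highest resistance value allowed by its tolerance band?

69.3 Ω

Blue → 6 (first significant figure)
Blue → 6 (second significant figure)
Black → ×1 multiplier
Gold → ±5% tolerance
66 × 1 = 66 Ω
Highest = 66 × (1 + 5/100) = 69.3 Ω.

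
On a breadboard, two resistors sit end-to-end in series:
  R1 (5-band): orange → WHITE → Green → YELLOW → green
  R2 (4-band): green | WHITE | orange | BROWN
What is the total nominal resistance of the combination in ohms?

4009000 Ω

R1: orange, white, green → 395; yellow ×10^4 → 3950000 Ω.
R2: green, white → 59; orange ×10^3 → 59000 Ω.
Series: 3950000 + 59000 = 4009000 Ω.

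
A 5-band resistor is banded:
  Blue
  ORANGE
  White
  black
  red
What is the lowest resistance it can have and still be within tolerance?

626.22 Ω

Blue → 6 (first significant figure)
Orange → 3 (second significant figure)
White → 9 (third significant figure)
Black → ×1 multiplier
Red → ±2% tolerance
639 × 1 = 639 Ω
Lowest = 639 × (1 − 2/100) = 626.22 Ω.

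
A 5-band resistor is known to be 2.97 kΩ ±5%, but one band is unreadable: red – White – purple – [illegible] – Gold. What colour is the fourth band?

brown

2970 Ω = 297 × 10^1.
The fourth band is the multiplier, 10^1, which is brown.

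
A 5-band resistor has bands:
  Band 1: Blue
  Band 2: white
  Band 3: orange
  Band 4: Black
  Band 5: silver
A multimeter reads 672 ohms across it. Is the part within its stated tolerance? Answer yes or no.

Blue → 6 (first significant figure)
White → 9 (second significant figure)
Orange → 3 (third significant figure)
Black → ×1 multiplier
Silver → ±10% tolerance
693 × 1 = 693 Ω
Allowed range: 623.7 Ω to 762.3 Ω.
672 ohms lies inside that range.

yes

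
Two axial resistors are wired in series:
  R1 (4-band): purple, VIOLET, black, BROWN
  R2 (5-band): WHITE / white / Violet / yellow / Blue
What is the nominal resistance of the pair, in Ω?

9970077 Ω

R1: violet, violet → 77; black ×1 → 77 Ω.
R2: white, white, violet → 997; yellow ×10^4 → 9970000 Ω.
Series: 77 + 9970000 = 9970077 Ω.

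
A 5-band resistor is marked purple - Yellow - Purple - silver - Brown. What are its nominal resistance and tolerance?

7.47 Ω ±1%

Violet → 7 (first significant figure)
Yellow → 4 (second significant figure)
Violet → 7 (third significant figure)
Silver → ×0.01 multiplier
Brown → ±1% tolerance
747 × 0.01 = 7.47 Ω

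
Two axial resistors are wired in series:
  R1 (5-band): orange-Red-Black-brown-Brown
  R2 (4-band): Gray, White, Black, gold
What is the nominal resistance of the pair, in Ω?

3289 Ω

R1: orange, red, black → 320; brown ×10 → 3200 Ω.
R2: grey, white → 89; black ×1 → 89 Ω.
Series: 3200 + 89 = 3289 Ω.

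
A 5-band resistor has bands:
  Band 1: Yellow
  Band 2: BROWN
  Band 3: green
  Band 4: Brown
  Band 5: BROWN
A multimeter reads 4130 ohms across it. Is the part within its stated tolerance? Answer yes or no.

Yellow → 4 (first significant figure)
Brown → 1 (second significant figure)
Green → 5 (third significant figure)
Brown → ×10 multiplier
Brown → ±1% tolerance
415 × 10 = 4150 Ω
Allowed range: 4108.5 Ω to 4191.5 Ω.
4130 ohms lies inside that range.

yes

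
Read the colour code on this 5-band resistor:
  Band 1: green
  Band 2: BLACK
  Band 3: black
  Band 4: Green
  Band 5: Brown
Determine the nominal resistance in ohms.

Green → 5 (first significant figure)
Black → 0 (second significant figure)
Black → 0 (third significant figure)
Green → ×10^5 multiplier
500 × 100000 = 50000000 Ω

50000000 Ω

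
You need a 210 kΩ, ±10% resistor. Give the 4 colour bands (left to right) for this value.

210000 Ω = 21 × 10^4.
2 → red
1 → brown
Multiplier 10^4 → yellow.
±10% tolerance → silver.

red, brown, yellow, silver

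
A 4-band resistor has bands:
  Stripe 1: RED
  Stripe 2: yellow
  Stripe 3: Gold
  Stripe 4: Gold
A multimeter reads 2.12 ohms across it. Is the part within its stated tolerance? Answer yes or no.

Red → 2 (first significant figure)
Yellow → 4 (second significant figure)
Gold → ×0.1 multiplier
Gold → ±5% tolerance
24 × 0.1 = 2.4 Ω
Allowed range: 2.28 Ω to 2.52 Ω.
2.12 ohms lies outside that range.

no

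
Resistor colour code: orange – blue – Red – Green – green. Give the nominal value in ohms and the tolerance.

Orange → 3 (first significant figure)
Blue → 6 (second significant figure)
Red → 2 (third significant figure)
Green → ×10^5 multiplier
Green → ±0.5% tolerance
362 × 100000 = 36200000 Ω

36200000 Ω ±0.5%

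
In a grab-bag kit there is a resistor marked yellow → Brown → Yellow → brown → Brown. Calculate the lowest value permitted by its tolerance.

Yellow → 4 (first significant figure)
Brown → 1 (second significant figure)
Yellow → 4 (third significant figure)
Brown → ×10 multiplier
Brown → ±1% tolerance
414 × 10 = 4140 Ω
Lowest = 4140 × (1 − 1/100) = 4098.6 Ω.

4098.6 Ω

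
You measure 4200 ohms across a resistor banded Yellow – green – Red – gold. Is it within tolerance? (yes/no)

no

Yellow → 4 (first significant figure)
Green → 5 (second significant figure)
Red → ×10^2 multiplier
Gold → ±5% tolerance
45 × 100 = 4500 Ω
Allowed range: 4275 Ω to 4725 Ω.
4200 ohms lies outside that range.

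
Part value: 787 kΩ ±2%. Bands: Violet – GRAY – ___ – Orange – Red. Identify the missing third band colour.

787000 Ω = 787 × 10^3.
The third band gives digit 7 of the significand, and 7 is violet.

violet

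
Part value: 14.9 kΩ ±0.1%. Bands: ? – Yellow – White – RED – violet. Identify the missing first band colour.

brown

14900 Ω = 149 × 10^2.
The first band gives digit 1 of the significand, and 1 is brown.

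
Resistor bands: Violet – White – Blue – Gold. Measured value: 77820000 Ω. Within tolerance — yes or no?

yes

Violet → 7 (first significant figure)
White → 9 (second significant figure)
Blue → ×10^6 multiplier
Gold → ±5% tolerance
79 × 1000000 = 79000000 Ω
Allowed range: 75050000 Ω to 82950000 Ω.
77820000 Ω lies inside that range.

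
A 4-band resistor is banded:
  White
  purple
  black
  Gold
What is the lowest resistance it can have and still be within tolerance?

92.15 Ω

White → 9 (first significant figure)
Violet → 7 (second significant figure)
Black → ×1 multiplier
Gold → ±5% tolerance
97 × 1 = 97 Ω
Lowest = 97 × (1 − 5/100) = 92.15 Ω.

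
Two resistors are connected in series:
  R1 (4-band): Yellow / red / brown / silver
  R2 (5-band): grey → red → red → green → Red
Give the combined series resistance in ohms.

R1: yellow, red → 42; brown ×10 → 420 Ω.
R2: grey, red, red → 822; green ×10^5 → 82200000 Ω.
Series: 420 + 82200000 = 82200420 Ω.

82200420 Ω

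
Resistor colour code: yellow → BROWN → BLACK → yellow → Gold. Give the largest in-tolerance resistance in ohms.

Yellow → 4 (first significant figure)
Brown → 1 (second significant figure)
Black → 0 (third significant figure)
Yellow → ×10^4 multiplier
Gold → ±5% tolerance
410 × 10000 = 4100000 Ω
Largest = 4100000 × (1 + 5/100) = 4305000 Ω.

4305000 Ω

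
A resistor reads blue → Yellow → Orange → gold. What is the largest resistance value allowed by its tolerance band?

Blue → 6 (first significant figure)
Yellow → 4 (second significant figure)
Orange → ×10^3 multiplier
Gold → ±5% tolerance
64 × 1000 = 64000 Ω
Largest = 64000 × (1 + 5/100) = 67200 Ω.

67200 Ω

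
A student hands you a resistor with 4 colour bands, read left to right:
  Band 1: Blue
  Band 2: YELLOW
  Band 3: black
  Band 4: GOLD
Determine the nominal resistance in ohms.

Blue → 6 (first significant figure)
Yellow → 4 (second significant figure)
Black → ×1 multiplier
64 × 1 = 64 Ω

64 Ω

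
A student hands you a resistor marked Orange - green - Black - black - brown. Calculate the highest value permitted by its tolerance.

353.5 Ω

Orange → 3 (first significant figure)
Green → 5 (second significant figure)
Black → 0 (third significant figure)
Black → ×1 multiplier
Brown → ±1% tolerance
350 × 1 = 350 Ω
Highest = 350 × (1 + 1/100) = 353.5 Ω.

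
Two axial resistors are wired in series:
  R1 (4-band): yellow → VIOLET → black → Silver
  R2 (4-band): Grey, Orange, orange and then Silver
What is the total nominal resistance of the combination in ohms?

83047 Ω

R1: yellow, violet → 47; black ×1 → 47 Ω.
R2: grey, orange → 83; orange ×10^3 → 83000 Ω.
Series: 47 + 83000 = 83047 Ω.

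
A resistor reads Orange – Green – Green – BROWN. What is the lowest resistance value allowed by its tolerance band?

Orange → 3 (first significant figure)
Green → 5 (second significant figure)
Green → ×10^5 multiplier
Brown → ±1% tolerance
35 × 100000 = 3500000 Ω
Lowest = 3500000 × (1 − 1/100) = 3465000 Ω.

3465000 Ω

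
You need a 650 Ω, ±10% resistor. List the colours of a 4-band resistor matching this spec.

650 Ω = 65 × 10^1.
6 → blue
5 → green
Multiplier 10^1 → brown.
±10% tolerance → silver.

blue, green, brown, silver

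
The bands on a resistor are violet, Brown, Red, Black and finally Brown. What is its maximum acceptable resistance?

Violet → 7 (first significant figure)
Brown → 1 (second significant figure)
Red → 2 (third significant figure)
Black → ×1 multiplier
Brown → ±1% tolerance
712 × 1 = 712 Ω
Maximum = 712 × (1 + 1/100) = 719.12 Ω.

719.12 Ω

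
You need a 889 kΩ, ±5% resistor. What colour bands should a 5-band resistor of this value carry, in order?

grey, grey, white, orange, gold

889000 Ω = 889 × 10^3.
8 → grey
8 → grey
9 → white
Multiplier 10^3 → orange.
±5% tolerance → gold.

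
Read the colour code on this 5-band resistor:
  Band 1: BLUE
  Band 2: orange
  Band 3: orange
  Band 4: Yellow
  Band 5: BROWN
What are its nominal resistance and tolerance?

6330000 Ω ±1%

Blue → 6 (first significant figure)
Orange → 3 (second significant figure)
Orange → 3 (third significant figure)
Yellow → ×10^4 multiplier
Brown → ±1% tolerance
633 × 10000 = 6330000 Ω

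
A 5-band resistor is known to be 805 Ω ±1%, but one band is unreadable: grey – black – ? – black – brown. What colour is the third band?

green

805 Ω = 805 × 10^0.
The third band gives digit 5 of the significand, and 5 is green.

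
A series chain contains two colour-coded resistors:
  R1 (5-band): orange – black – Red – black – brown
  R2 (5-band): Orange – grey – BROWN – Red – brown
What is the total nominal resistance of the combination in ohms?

38402 Ω

R1: orange, black, red → 302; black ×1 → 302 Ω.
R2: orange, grey, brown → 381; red ×10^2 → 38100 Ω.
Series: 302 + 38100 = 38402 Ω.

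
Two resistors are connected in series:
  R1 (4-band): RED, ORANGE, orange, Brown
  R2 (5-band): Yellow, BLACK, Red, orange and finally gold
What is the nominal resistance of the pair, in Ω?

425000 Ω

R1: red, orange → 23; orange ×10^3 → 23000 Ω.
R2: yellow, black, red → 402; orange ×10^3 → 402000 Ω.
Series: 23000 + 402000 = 425000 Ω.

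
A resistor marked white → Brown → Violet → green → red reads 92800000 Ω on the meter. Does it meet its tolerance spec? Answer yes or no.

yes

White → 9 (first significant figure)
Brown → 1 (second significant figure)
Violet → 7 (third significant figure)
Green → ×10^5 multiplier
Red → ±2% tolerance
917 × 100000 = 91700000 Ω
Allowed range: 89866000 Ω to 93534000 Ω.
92800000 Ω lies inside that range.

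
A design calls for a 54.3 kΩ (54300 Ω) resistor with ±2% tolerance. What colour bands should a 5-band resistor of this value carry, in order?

green, yellow, orange, red, red

54300 Ω = 543 × 10^2.
5 → green
4 → yellow
3 → orange
Multiplier 10^2 → red.
±2% tolerance → red.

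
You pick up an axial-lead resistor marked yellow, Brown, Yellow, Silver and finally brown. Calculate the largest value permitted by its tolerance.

Yellow → 4 (first significant figure)
Brown → 1 (second significant figure)
Yellow → 4 (third significant figure)
Silver → ×0.01 multiplier
Brown → ±1% tolerance
414 × 0.01 = 4.14 Ω
Largest = 4.14 × (1 + 1/100) = 4.1814 Ω.

4.1814 Ω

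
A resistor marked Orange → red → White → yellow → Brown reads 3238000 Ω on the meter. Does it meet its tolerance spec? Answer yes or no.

no

Orange → 3 (first significant figure)
Red → 2 (second significant figure)
White → 9 (third significant figure)
Yellow → ×10^4 multiplier
Brown → ±1% tolerance
329 × 10000 = 3290000 Ω
Allowed range: 3257100 Ω to 3322900 Ω.
3238000 Ω lies outside that range.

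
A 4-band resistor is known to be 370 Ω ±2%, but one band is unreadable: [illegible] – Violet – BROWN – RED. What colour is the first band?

370 Ω = 37 × 10^1.
The first band gives digit 3 of the significand, and 3 is orange.

orange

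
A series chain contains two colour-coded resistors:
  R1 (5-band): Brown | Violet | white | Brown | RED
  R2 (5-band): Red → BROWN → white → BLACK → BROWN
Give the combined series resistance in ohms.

2009 Ω

R1: brown, violet, white → 179; brown ×10 → 1790 Ω.
R2: red, brown, white → 219; black ×1 → 219 Ω.
Series: 1790 + 219 = 2009 Ω.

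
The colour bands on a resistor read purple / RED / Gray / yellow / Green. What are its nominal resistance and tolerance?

Violet → 7 (first significant figure)
Red → 2 (second significant figure)
Grey → 8 (third significant figure)
Yellow → ×10^4 multiplier
Green → ±0.5% tolerance
728 × 10000 = 7280000 Ω

7280000 Ω ±0.5%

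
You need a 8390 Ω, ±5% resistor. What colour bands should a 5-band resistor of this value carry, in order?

grey, orange, white, brown, gold

8390 Ω = 839 × 10^1.
8 → grey
3 → orange
9 → white
Multiplier 10^1 → brown.
±5% tolerance → gold.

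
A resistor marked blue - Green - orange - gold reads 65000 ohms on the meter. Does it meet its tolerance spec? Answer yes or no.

yes

Blue → 6 (first significant figure)
Green → 5 (second significant figure)
Orange → ×10^3 multiplier
Gold → ±5% tolerance
65 × 1000 = 65000 Ω
Allowed range: 61750 Ω to 68250 Ω.
65000 ohms lies inside that range.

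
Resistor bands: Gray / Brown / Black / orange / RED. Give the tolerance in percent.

±2%

The last band, red, is the tolerance band.
Red corresponds to ±2%.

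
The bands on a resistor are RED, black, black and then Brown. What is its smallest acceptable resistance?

19.8 Ω

Red → 2 (first significant figure)
Black → 0 (second significant figure)
Black → ×1 multiplier
Brown → ±1% tolerance
20 × 1 = 20 Ω
Smallest = 20 × (1 − 1/100) = 19.8 Ω.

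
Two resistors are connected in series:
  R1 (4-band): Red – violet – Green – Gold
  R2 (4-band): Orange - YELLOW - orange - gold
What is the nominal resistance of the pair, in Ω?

2734000 Ω

R1: red, violet → 27; green ×10^5 → 2700000 Ω.
R2: orange, yellow → 34; orange ×10^3 → 34000 Ω.
Series: 2700000 + 34000 = 2734000 Ω.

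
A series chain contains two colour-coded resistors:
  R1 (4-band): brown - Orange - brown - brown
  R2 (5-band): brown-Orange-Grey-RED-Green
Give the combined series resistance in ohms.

R1: brown, orange → 13; brown ×10 → 130 Ω.
R2: brown, orange, grey → 138; red ×10^2 → 13800 Ω.
Series: 130 + 13800 = 13930 Ω.

13930 Ω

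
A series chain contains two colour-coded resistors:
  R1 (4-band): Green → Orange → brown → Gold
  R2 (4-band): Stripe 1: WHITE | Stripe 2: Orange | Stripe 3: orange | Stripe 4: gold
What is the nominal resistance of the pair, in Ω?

93530 Ω

R1: green, orange → 53; brown ×10 → 530 Ω.
R2: white, orange → 93; orange ×10^3 → 93000 Ω.
Series: 530 + 93000 = 93530 Ω.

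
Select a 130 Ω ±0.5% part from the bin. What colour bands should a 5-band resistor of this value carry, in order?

130 Ω = 130 × 10^0.
1 → brown
3 → orange
0 → black
Multiplier 10^0 → black.
±0.5% tolerance → green.

brown, orange, black, black, green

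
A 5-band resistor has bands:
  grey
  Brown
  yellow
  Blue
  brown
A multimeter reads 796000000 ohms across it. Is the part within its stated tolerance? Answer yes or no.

no

Grey → 8 (first significant figure)
Brown → 1 (second significant figure)
Yellow → 4 (third significant figure)
Blue → ×10^6 multiplier
Brown → ±1% tolerance
814 × 1000000 = 814000000 Ω
Allowed range: 805860000 Ω to 822140000 Ω.
796000000 ohms lies outside that range.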